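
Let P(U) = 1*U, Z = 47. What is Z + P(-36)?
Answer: 11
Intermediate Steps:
P(U) = U
Z + P(-36) = 47 - 36 = 11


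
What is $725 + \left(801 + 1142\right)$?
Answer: $2668$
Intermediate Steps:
$725 + \left(801 + 1142\right) = 725 + 1943 = 2668$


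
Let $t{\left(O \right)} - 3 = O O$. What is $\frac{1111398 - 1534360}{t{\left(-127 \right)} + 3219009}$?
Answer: $- \frac{5794}{44317} \approx -0.13074$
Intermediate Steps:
$t{\left(O \right)} = 3 + O^{2}$ ($t{\left(O \right)} = 3 + O O = 3 + O^{2}$)
$\frac{1111398 - 1534360}{t{\left(-127 \right)} + 3219009} = \frac{1111398 - 1534360}{\left(3 + \left(-127\right)^{2}\right) + 3219009} = - \frac{422962}{\left(3 + 16129\right) + 3219009} = - \frac{422962}{16132 + 3219009} = - \frac{422962}{3235141} = \left(-422962\right) \frac{1}{3235141} = - \frac{5794}{44317}$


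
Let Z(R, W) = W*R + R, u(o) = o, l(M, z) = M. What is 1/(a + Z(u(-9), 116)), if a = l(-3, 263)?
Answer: -1/1056 ≈ -0.00094697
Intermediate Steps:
Z(R, W) = R + R*W (Z(R, W) = R*W + R = R + R*W)
a = -3
1/(a + Z(u(-9), 116)) = 1/(-3 - 9*(1 + 116)) = 1/(-3 - 9*117) = 1/(-3 - 1053) = 1/(-1056) = -1/1056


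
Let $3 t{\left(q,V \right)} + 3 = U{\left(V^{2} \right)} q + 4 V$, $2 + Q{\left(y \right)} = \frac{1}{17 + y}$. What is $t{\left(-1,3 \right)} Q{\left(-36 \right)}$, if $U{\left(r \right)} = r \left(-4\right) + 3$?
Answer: $- \frac{546}{19} \approx -28.737$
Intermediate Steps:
$Q{\left(y \right)} = -2 + \frac{1}{17 + y}$
$U{\left(r \right)} = 3 - 4 r$ ($U{\left(r \right)} = - 4 r + 3 = 3 - 4 r$)
$t{\left(q,V \right)} = -1 + \frac{4 V}{3} + \frac{q \left(3 - 4 V^{2}\right)}{3}$ ($t{\left(q,V \right)} = -1 + \frac{\left(3 - 4 V^{2}\right) q + 4 V}{3} = -1 + \frac{q \left(3 - 4 V^{2}\right) + 4 V}{3} = -1 + \frac{4 V + q \left(3 - 4 V^{2}\right)}{3} = -1 + \left(\frac{4 V}{3} + \frac{q \left(3 - 4 V^{2}\right)}{3}\right) = -1 + \frac{4 V}{3} + \frac{q \left(3 - 4 V^{2}\right)}{3}$)
$t{\left(-1,3 \right)} Q{\left(-36 \right)} = \left(-1 + \frac{4}{3} \cdot 3 - - \frac{-3 + 4 \cdot 3^{2}}{3}\right) \frac{-33 - -72}{17 - 36} = \left(-1 + 4 - - \frac{-3 + 4 \cdot 9}{3}\right) \frac{-33 + 72}{-19} = \left(-1 + 4 - - \frac{-3 + 36}{3}\right) \left(\left(- \frac{1}{19}\right) 39\right) = \left(-1 + 4 - \left(- \frac{1}{3}\right) 33\right) \left(- \frac{39}{19}\right) = \left(-1 + 4 + 11\right) \left(- \frac{39}{19}\right) = 14 \left(- \frac{39}{19}\right) = - \frac{546}{19}$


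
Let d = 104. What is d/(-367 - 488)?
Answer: -104/855 ≈ -0.12164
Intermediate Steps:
d/(-367 - 488) = 104/(-367 - 488) = 104/(-855) = -1/855*104 = -104/855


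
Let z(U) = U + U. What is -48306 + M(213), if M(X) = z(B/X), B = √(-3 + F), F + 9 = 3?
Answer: -48306 + 2*I/71 ≈ -48306.0 + 0.028169*I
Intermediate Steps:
F = -6 (F = -9 + 3 = -6)
B = 3*I (B = √(-3 - 6) = √(-9) = 3*I ≈ 3.0*I)
z(U) = 2*U
M(X) = 6*I/X (M(X) = 2*((3*I)/X) = 2*(3*I/X) = 6*I/X)
-48306 + M(213) = -48306 + 6*I/213 = -48306 + 6*I*(1/213) = -48306 + 2*I/71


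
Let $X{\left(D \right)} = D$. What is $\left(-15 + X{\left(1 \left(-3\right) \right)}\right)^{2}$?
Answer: $324$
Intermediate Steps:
$\left(-15 + X{\left(1 \left(-3\right) \right)}\right)^{2} = \left(-15 + 1 \left(-3\right)\right)^{2} = \left(-15 - 3\right)^{2} = \left(-18\right)^{2} = 324$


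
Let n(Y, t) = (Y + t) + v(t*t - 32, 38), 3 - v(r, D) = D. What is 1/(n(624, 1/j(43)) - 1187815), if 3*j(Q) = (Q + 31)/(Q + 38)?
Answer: -74/87854481 ≈ -8.4230e-7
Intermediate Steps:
v(r, D) = 3 - D
j(Q) = (31 + Q)/(3*(38 + Q)) (j(Q) = ((Q + 31)/(Q + 38))/3 = ((31 + Q)/(38 + Q))/3 = (31 + Q)/(3*(38 + Q)))
n(Y, t) = -35 + Y + t (n(Y, t) = (Y + t) + (3 - 1*38) = (Y + t) + (3 - 38) = (Y + t) - 35 = -35 + Y + t)
1/(n(624, 1/j(43)) - 1187815) = 1/((-35 + 624 + 1/((31 + 43)/(3*(38 + 43)))) - 1187815) = 1/((-35 + 624 + 1/((⅓)*74/81)) - 1187815) = 1/((-35 + 624 + 1/((⅓)*(1/81)*74)) - 1187815) = 1/((-35 + 624 + 1/(74/243)) - 1187815) = 1/((-35 + 624 + 243/74) - 1187815) = 1/(43829/74 - 1187815) = 1/(-87854481/74) = -74/87854481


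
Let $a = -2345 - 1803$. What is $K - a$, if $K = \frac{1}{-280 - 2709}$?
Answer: $\frac{12398371}{2989} \approx 4148.0$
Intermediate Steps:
$a = -4148$
$K = - \frac{1}{2989}$ ($K = \frac{1}{-2989} = - \frac{1}{2989} \approx -0.00033456$)
$K - a = - \frac{1}{2989} - -4148 = - \frac{1}{2989} + 4148 = \frac{12398371}{2989}$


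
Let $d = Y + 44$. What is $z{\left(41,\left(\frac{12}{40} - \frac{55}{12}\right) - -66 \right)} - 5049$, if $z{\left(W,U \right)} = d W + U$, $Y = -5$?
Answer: $- \frac{203297}{60} \approx -3388.3$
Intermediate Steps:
$d = 39$ ($d = -5 + 44 = 39$)
$z{\left(W,U \right)} = U + 39 W$ ($z{\left(W,U \right)} = 39 W + U = U + 39 W$)
$z{\left(41,\left(\frac{12}{40} - \frac{55}{12}\right) - -66 \right)} - 5049 = \left(\left(\left(\frac{12}{40} - \frac{55}{12}\right) - -66\right) + 39 \cdot 41\right) - 5049 = \left(\left(\left(12 \cdot \frac{1}{40} - \frac{55}{12}\right) + 66\right) + 1599\right) - 5049 = \left(\left(\left(\frac{3}{10} - \frac{55}{12}\right) + 66\right) + 1599\right) - 5049 = \left(\left(- \frac{257}{60} + 66\right) + 1599\right) - 5049 = \left(\frac{3703}{60} + 1599\right) - 5049 = \frac{99643}{60} - 5049 = - \frac{203297}{60}$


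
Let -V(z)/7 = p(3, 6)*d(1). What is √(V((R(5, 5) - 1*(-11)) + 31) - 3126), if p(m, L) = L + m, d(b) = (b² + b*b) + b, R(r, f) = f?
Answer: I*√3315 ≈ 57.576*I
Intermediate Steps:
d(b) = b + 2*b² (d(b) = (b² + b²) + b = 2*b² + b = b + 2*b²)
V(z) = -189 (V(z) = -7*(6 + 3)*1*(1 + 2*1) = -63*1*(1 + 2) = -63*1*3 = -63*3 = -7*27 = -189)
√(V((R(5, 5) - 1*(-11)) + 31) - 3126) = √(-189 - 3126) = √(-3315) = I*√3315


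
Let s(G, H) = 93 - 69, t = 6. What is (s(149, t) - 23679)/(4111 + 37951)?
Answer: -23655/42062 ≈ -0.56238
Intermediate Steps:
s(G, H) = 24
(s(149, t) - 23679)/(4111 + 37951) = (24 - 23679)/(4111 + 37951) = -23655/42062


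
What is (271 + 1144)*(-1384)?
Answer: -1958360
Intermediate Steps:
(271 + 1144)*(-1384) = 1415*(-1384) = -1958360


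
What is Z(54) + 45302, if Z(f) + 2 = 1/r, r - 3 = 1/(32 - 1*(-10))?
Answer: 5753142/127 ≈ 45300.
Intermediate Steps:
r = 127/42 (r = 3 + 1/(32 - 1*(-10)) = 3 + 1/(32 + 10) = 3 + 1/42 = 127/42 ≈ 3.0238)
Z(f) = -212/127 (Z(f) = -2 + 1/(127/42) = -2 + 42/127 = -212/127)
Z(54) + 45302 = -212/127 + 45302 = 5753142/127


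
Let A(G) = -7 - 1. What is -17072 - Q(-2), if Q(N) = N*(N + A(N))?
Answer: -17092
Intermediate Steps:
A(G) = -8
Q(N) = N*(-8 + N) (Q(N) = N*(N - 8) = N*(-8 + N))
-17072 - Q(-2) = -17072 - (-2)*(-8 - 2) = -17072 - (-2)*(-10) = -17072 - 1*20 = -17072 - 20 = -17092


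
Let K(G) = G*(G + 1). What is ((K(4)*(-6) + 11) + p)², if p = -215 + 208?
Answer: 13456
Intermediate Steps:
K(G) = G*(1 + G)
p = -7
((K(4)*(-6) + 11) + p)² = (((4*(1 + 4))*(-6) + 11) - 7)² = (((4*5)*(-6) + 11) - 7)² = ((20*(-6) + 11) - 7)² = ((-120 + 11) - 7)² = (-109 - 7)² = (-116)² = 13456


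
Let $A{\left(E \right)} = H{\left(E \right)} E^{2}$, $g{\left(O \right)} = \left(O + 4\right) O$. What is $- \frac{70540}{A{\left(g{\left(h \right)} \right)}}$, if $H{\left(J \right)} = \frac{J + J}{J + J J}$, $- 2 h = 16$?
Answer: $- \frac{581955}{512} \approx -1136.6$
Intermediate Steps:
$h = -8$ ($h = \left(- \frac{1}{2}\right) 16 = -8$)
$H{\left(J \right)} = \frac{2 J}{J + J^{2}}$
$g{\left(O \right)} = O \left(4 + O\right)$ ($g{\left(O \right)} = \left(4 + O\right) O = O \left(4 + O\right)$)
$A{\left(E \right)} = \frac{2 E^{2}}{1 + E}$ ($A{\left(E \right)} = \frac{2}{1 + E} E^{2} = \frac{2 E^{2}}{1 + E}$)
$- \frac{70540}{A{\left(g{\left(h \right)} \right)}} = - \frac{70540}{2 \left(- 8 \left(4 - 8\right)\right)^{2} \frac{1}{1 - 8 \left(4 - 8\right)}} = - \frac{70540}{2 \left(\left(-8\right) \left(-4\right)\right)^{2} \frac{1}{1 - -32}} = - \frac{70540}{2 \cdot 32^{2} \frac{1}{1 + 32}} = - \frac{70540}{2 \cdot 1024 \cdot \frac{1}{33}} = - \frac{70540}{\frac{2048}{33}} = \left(-70540\right) \frac{33}{2048} = - \frac{581955}{512}$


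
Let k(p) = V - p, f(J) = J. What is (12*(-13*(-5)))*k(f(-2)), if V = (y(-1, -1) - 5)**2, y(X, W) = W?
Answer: 29640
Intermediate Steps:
V = 36 (V = (-1 - 5)**2 = (-6)**2 = 36)
k(p) = 36 - p
(12*(-13*(-5)))*k(f(-2)) = (12*(-13*(-5)))*(36 - 1*(-2)) = (12*65)*(36 + 2) = 780*38 = 29640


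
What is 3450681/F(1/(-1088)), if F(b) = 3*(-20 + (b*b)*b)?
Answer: -1481392849158144/25758269441 ≈ -57511.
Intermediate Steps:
F(b) = -60 + 3*b³ (F(b) = 3*(-20 + b²*b) = 3*(-20 + b³) = -60 + 3*b³)
3450681/F(1/(-1088)) = 3450681/(-60 + 3*(1/(-1088))³) = 3450681/(-60 + 3*(-1/1088)³) = 3450681/(-60 + 3*(-1/1287913472)) = 3450681/(-60 - 3/1287913472) = 3450681/(-77274808323/1287913472) = 3450681*(-1287913472/77274808323) = -1481392849158144/25758269441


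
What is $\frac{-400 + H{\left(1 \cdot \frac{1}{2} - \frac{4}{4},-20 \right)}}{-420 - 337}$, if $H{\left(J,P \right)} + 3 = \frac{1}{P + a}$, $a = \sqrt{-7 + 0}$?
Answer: $\frac{164041}{308099} + \frac{i \sqrt{7}}{308099} \approx 0.53243 + 8.5873 \cdot 10^{-6} i$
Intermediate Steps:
$a = i \sqrt{7}$ ($a = \sqrt{-7} = i \sqrt{7} \approx 2.6458 i$)
$H{\left(J,P \right)} = -3 + \frac{1}{P + i \sqrt{7}}$
$\frac{-400 + H{\left(1 \cdot \frac{1}{2} - \frac{4}{4},-20 \right)}}{-420 - 337} = \frac{-400 + \frac{1 - -60 - 3 i \sqrt{7}}{-20 + i \sqrt{7}}}{-420 - 337} = \frac{-400 + \frac{1 + 60 - 3 i \sqrt{7}}{-20 + i \sqrt{7}}}{-757} = \left(-400 + \frac{61 - 3 i \sqrt{7}}{-20 + i \sqrt{7}}\right) \left(- \frac{1}{757}\right) = \frac{400}{757} - \frac{61 - 3 i \sqrt{7}}{757 \left(-20 + i \sqrt{7}\right)}$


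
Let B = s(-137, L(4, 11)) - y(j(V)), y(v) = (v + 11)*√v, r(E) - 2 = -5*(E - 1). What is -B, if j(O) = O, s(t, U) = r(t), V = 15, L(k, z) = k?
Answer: -692 + 26*√15 ≈ -591.30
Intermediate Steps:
r(E) = 7 - 5*E (r(E) = 2 - 5*(E - 1) = 2 - 5*(-1 + E) = 2 + (5 - 5*E) = 7 - 5*E)
s(t, U) = 7 - 5*t
y(v) = √v*(11 + v) (y(v) = (11 + v)*√v = √v*(11 + v))
B = 692 - 26*√15 (B = (7 - 5*(-137)) - √15*(11 + 15) = (7 + 685) - √15*26 = 692 - 26*√15 ≈ 591.30)
-B = -(692 - 26*√15) = -692 + 26*√15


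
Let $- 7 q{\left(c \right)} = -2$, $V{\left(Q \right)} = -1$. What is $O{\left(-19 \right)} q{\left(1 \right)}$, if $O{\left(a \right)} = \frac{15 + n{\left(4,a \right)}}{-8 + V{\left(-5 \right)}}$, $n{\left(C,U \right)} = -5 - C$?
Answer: $- \frac{4}{21} \approx -0.19048$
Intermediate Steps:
$q{\left(c \right)} = \frac{2}{7}$ ($q{\left(c \right)} = \left(- \frac{1}{7}\right) \left(-2\right) = \frac{2}{7}$)
$O{\left(a \right)} = - \frac{2}{3}$ ($O{\left(a \right)} = \frac{15 - 9}{-8 - 1} = \frac{15 - 9}{-9} = \left(15 - 9\right) \left(- \frac{1}{9}\right) = 6 \left(- \frac{1}{9}\right) = - \frac{2}{3}$)
$O{\left(-19 \right)} q{\left(1 \right)} = \left(- \frac{2}{3}\right) \frac{2}{7} = - \frac{4}{21}$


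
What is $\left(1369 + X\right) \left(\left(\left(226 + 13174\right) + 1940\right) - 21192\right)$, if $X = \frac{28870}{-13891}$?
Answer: $- \frac{111117243468}{13891} \approx -7.9992 \cdot 10^{6}$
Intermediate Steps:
$X = - \frac{28870}{13891}$ ($X = 28870 \left(- \frac{1}{13891}\right) = - \frac{28870}{13891} \approx -2.0783$)
$\left(1369 + X\right) \left(\left(\left(226 + 13174\right) + 1940\right) - 21192\right) = \left(1369 - \frac{28870}{13891}\right) \left(\left(\left(226 + 13174\right) + 1940\right) - 21192\right) = \frac{18987909 \left(\left(13400 + 1940\right) - 21192\right)}{13891} = \frac{18987909 \left(15340 - 21192\right)}{13891} = \frac{18987909}{13891} \left(-5852\right) = - \frac{111117243468}{13891}$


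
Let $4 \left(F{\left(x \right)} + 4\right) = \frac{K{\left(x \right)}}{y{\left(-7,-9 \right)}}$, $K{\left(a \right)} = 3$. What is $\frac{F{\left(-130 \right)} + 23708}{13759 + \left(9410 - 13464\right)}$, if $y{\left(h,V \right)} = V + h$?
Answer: $\frac{1517053}{621120} \approx 2.4424$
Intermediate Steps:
$F{\left(x \right)} = - \frac{259}{64}$ ($F{\left(x \right)} = -4 + \frac{3 \frac{1}{-9 - 7}}{4} = -4 + \frac{3 \frac{1}{-16}}{4} = -4 + \frac{3 \left(- \frac{1}{16}\right)}{4} = -4 + \frac{1}{4} \left(- \frac{3}{16}\right) = -4 - \frac{3}{64} = - \frac{259}{64}$)
$\frac{F{\left(-130 \right)} + 23708}{13759 + \left(9410 - 13464\right)} = \frac{- \frac{259}{64} + 23708}{13759 + \left(9410 - 13464\right)} = \frac{1517053}{64 \left(13759 + \left(9410 - 13464\right)\right)} = \frac{1517053}{64 \left(13759 - 4054\right)} = \frac{1517053}{64 \cdot 9705} = \frac{1517053}{64} \cdot \frac{1}{9705} = \frac{1517053}{621120}$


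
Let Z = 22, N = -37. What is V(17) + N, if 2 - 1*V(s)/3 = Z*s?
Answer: -1153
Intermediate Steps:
V(s) = 6 - 66*s
V(17) + N = (6 - 66*17) - 37 = (6 - 1122) - 37 = -1116 - 37 = -1153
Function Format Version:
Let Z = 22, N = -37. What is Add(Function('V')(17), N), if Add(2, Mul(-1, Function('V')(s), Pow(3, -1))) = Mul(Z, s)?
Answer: -1153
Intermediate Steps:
Function('V')(s) = Add(6, Mul(-66, s)) (Function('V')(s) = Add(6, Mul(-3, Mul(22, s))) = Add(6, Mul(-66, s)))
Add(Function('V')(17), N) = Add(Add(6, Mul(-66, 17)), -37) = Add(Add(6, -1122), -37) = Add(-1116, -37) = -1153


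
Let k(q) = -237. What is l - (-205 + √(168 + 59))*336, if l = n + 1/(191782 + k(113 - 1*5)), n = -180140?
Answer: -21311296699/191545 - 336*√227 ≈ -1.1632e+5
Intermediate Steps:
l = -34504916299/191545 (l = -180140 + 1/(191782 - 237) = -180140 + 1/191545 = -34504916299/191545 ≈ -1.8014e+5)
l - (-205 + √(168 + 59))*336 = -34504916299/191545 - (-205 + √(168 + 59))*336 = -34504916299/191545 - (-205 + √227)*336 = -34504916299/191545 - (-68880 + 336*√227) = -34504916299/191545 + (68880 - 336*√227) = -21311296699/191545 - 336*√227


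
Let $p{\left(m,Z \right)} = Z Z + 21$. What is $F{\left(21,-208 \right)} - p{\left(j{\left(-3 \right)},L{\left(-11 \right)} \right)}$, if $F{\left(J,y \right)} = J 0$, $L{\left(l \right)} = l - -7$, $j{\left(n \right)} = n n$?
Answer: $-37$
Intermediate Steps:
$j{\left(n \right)} = n^{2}$
$L{\left(l \right)} = 7 + l$ ($L{\left(l \right)} = l + 7 = 7 + l$)
$F{\left(J,y \right)} = 0$
$p{\left(m,Z \right)} = 21 + Z^{2}$ ($p{\left(m,Z \right)} = Z^{2} + 21 = 21 + Z^{2}$)
$F{\left(21,-208 \right)} - p{\left(j{\left(-3 \right)},L{\left(-11 \right)} \right)} = 0 - \left(21 + \left(7 - 11\right)^{2}\right) = 0 - \left(21 + \left(-4\right)^{2}\right) = 0 - \left(21 + 16\right) = 0 - 37 = -37$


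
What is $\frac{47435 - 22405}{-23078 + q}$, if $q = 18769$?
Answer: $- \frac{25030}{4309} \approx -5.8088$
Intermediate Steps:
$\frac{47435 - 22405}{-23078 + q} = \frac{47435 - 22405}{-23078 + 18769} = \frac{25030}{-4309} = 25030 \left(- \frac{1}{4309}\right) = - \frac{25030}{4309}$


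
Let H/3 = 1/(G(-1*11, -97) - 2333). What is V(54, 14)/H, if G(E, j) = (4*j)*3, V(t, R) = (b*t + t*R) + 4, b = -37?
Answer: 4329286/3 ≈ 1.4431e+6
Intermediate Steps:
V(t, R) = 4 - 37*t + R*t (V(t, R) = (-37*t + t*R) + 4 = (-37*t + R*t) + 4 = 4 - 37*t + R*t)
G(E, j) = 12*j
H = -3/3497 (H = 3/(12*(-97) - 2333) = 3/(-1164 - 2333) = 3/(-3497) = 3*(-1/3497) = -3/3497 ≈ -0.00085788)
V(54, 14)/H = (4 - 37*54 + 14*54)/(-3/3497) = (4 - 1998 + 756)*(-3497/3) = -1238*(-3497/3) = 4329286/3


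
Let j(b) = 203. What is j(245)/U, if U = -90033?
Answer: -203/90033 ≈ -0.0022547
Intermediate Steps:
j(245)/U = 203/(-90033) = 203*(-1/90033) = -203/90033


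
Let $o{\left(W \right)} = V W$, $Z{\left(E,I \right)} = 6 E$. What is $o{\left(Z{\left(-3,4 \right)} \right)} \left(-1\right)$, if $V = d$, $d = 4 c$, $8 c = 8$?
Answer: $72$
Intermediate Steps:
$c = 1$ ($c = \frac{1}{8} \cdot 8 = 1$)
$d = 4$ ($d = 4 \cdot 1 = 4$)
$V = 4$
$o{\left(W \right)} = 4 W$
$o{\left(Z{\left(-3,4 \right)} \right)} \left(-1\right) = 4 \cdot 6 \left(-3\right) \left(-1\right) = 4 \left(-18\right) \left(-1\right) = \left(-72\right) \left(-1\right) = 72$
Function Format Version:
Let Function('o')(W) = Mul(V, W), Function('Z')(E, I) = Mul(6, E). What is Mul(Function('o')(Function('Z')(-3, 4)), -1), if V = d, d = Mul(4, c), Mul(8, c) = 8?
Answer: 72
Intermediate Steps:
c = 1 (c = Mul(Rational(1, 8), 8) = 1)
d = 4 (d = Mul(4, 1) = 4)
V = 4
Function('o')(W) = Mul(4, W)
Mul(Function('o')(Function('Z')(-3, 4)), -1) = Mul(Mul(4, Mul(6, -3)), -1) = Mul(Mul(4, -18), -1) = Mul(-72, -1) = 72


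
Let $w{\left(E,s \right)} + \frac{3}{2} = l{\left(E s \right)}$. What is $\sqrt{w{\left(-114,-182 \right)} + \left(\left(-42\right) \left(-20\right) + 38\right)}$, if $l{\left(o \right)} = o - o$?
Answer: $\frac{\sqrt{3506}}{2} \approx 29.606$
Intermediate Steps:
$l{\left(o \right)} = 0$
$w{\left(E,s \right)} = - \frac{3}{2}$ ($w{\left(E,s \right)} = - \frac{3}{2} + 0 = - \frac{3}{2}$)
$\sqrt{w{\left(-114,-182 \right)} + \left(\left(-42\right) \left(-20\right) + 38\right)} = \sqrt{- \frac{3}{2} + \left(\left(-42\right) \left(-20\right) + 38\right)} = \sqrt{- \frac{3}{2} + \left(840 + 38\right)} = \sqrt{- \frac{3}{2} + 878} = \sqrt{\frac{1753}{2}} = \frac{\sqrt{3506}}{2}$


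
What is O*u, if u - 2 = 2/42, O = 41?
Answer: 1763/21 ≈ 83.952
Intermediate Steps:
u = 43/21 (u = 2 + 2/42 = 2 + 2*(1/42) = 2 + 1/21 = 43/21 ≈ 2.0476)
O*u = 41*(43/21) = 1763/21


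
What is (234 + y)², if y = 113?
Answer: 120409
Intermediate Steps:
(234 + y)² = (234 + 113)² = 347² = 120409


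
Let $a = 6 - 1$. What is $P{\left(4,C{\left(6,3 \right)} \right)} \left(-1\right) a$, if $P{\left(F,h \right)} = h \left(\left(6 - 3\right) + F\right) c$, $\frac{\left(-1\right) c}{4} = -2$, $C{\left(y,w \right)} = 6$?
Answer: $-1680$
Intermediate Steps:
$a = 5$ ($a = 6 - 1 = 5$)
$c = 8$ ($c = \left(-4\right) \left(-2\right) = 8$)
$P{\left(F,h \right)} = 8 h \left(3 + F\right)$ ($P{\left(F,h \right)} = h \left(\left(6 - 3\right) + F\right) 8 = h \left(3 + F\right) 8 = 8 h \left(3 + F\right)$)
$P{\left(4,C{\left(6,3 \right)} \right)} \left(-1\right) a = 8 \cdot 6 \left(3 + 4\right) \left(-1\right) 5 = 8 \cdot 6 \cdot 7 \left(-1\right) 5 = 336 \left(-1\right) 5 = \left(-336\right) 5 = -1680$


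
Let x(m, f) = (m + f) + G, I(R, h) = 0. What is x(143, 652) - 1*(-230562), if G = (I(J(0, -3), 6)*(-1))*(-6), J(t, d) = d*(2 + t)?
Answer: 231357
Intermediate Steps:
G = 0 (G = (0*(-1))*(-6) = 0*(-6) = 0)
x(m, f) = f + m (x(m, f) = (m + f) + 0 = (f + m) + 0 = f + m)
x(143, 652) - 1*(-230562) = (652 + 143) - 1*(-230562) = 795 + 230562 = 231357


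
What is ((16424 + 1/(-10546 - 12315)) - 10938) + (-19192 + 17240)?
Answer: 80790773/22861 ≈ 3534.0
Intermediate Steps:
((16424 + 1/(-10546 - 12315)) - 10938) + (-19192 + 17240) = ((16424 + 1/(-22861)) - 10938) - 1952 = ((16424 - 1/22861) - 10938) - 1952 = (375469063/22861 - 10938) - 1952 = 125415445/22861 - 1952 = 80790773/22861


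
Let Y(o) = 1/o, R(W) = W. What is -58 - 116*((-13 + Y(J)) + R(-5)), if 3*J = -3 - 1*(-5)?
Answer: 1856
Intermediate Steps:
J = ⅔ (J = (-3 - 1*(-5))/3 = (-3 + 5)/3 = (⅓)*2 = ⅔ ≈ 0.66667)
-58 - 116*((-13 + Y(J)) + R(-5)) = -58 - 116*((-13 + 1/(⅔)) - 5) = -58 - 116*((-13 + 3/2) - 5) = -58 - 116*(-23/2 - 5) = -58 - 116*(-33/2) = -58 + 1914 = 1856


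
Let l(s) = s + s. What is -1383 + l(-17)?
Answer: -1417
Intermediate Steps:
l(s) = 2*s
-1383 + l(-17) = -1383 + 2*(-17) = -1383 - 34 = -1417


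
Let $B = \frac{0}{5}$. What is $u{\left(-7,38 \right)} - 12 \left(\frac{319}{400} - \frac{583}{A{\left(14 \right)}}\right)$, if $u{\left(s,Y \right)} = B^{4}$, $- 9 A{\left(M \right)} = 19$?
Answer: $- \frac{6314583}{1900} \approx -3323.5$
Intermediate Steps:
$B = 0$ ($B = 0 \cdot \frac{1}{5} = 0$)
$A{\left(M \right)} = - \frac{19}{9}$ ($A{\left(M \right)} = \left(- \frac{1}{9}\right) 19 = - \frac{19}{9}$)
$u{\left(s,Y \right)} = 0$ ($u{\left(s,Y \right)} = 0^{4} = 0$)
$u{\left(-7,38 \right)} - 12 \left(\frac{319}{400} - \frac{583}{A{\left(14 \right)}}\right) = 0 - 12 \left(\frac{319}{400} - \frac{583}{- \frac{19}{9}}\right) = 0 - 12 \left(319 \cdot \frac{1}{400} - - \frac{5247}{19}\right) = 0 - 12 \left(\frac{319}{400} + \frac{5247}{19}\right) = 0 - \frac{6314583}{1900} = - \frac{6314583}{1900}$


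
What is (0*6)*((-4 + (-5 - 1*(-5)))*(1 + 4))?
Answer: 0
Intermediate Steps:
(0*6)*((-4 + (-5 - 1*(-5)))*(1 + 4)) = 0*((-4 + (-5 + 5))*5) = 0*((-4 + 0)*5) = 0*(-4*5) = 0*(-20) = 0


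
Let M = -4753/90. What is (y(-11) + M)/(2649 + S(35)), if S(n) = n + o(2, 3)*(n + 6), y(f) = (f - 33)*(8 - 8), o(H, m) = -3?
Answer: -4753/230490 ≈ -0.020621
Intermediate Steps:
y(f) = 0 (y(f) = (-33 + f)*0 = 0)
M = -4753/90 (M = -4753*1/90 = -4753/90 ≈ -52.811)
S(n) = -18 - 2*n (S(n) = n - 3*(n + 6) = n - 3*(6 + n) = n + (-18 - 3*n) = -18 - 2*n)
(y(-11) + M)/(2649 + S(35)) = (0 - 4753/90)/(2649 + (-18 - 2*35)) = -4753/(90*(2649 + (-18 - 70))) = -4753/(90*(2649 - 88)) = -4753/90/2561 = -4753/90*1/2561 = -4753/230490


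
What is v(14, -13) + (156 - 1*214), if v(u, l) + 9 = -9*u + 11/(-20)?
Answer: -3871/20 ≈ -193.55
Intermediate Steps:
v(u, l) = -191/20 - 9*u (v(u, l) = -9 + (-9*u + 11/(-20)) = -9 + (-9*u + 11*(-1/20)) = -9 + (-9*u - 11/20) = -9 + (-11/20 - 9*u) = -191/20 - 9*u)
v(14, -13) + (156 - 1*214) = (-191/20 - 9*14) + (156 - 1*214) = (-191/20 - 126) + (156 - 214) = -2711/20 - 58 = -3871/20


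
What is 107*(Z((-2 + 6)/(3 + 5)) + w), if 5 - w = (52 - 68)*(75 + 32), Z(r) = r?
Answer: 367545/2 ≈ 1.8377e+5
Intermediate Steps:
w = 1717 (w = 5 - (52 - 68)*(75 + 32) = 5 - (-16)*107 = 5 - 1*(-1712) = 5 + 1712 = 1717)
107*(Z((-2 + 6)/(3 + 5)) + w) = 107*((-2 + 6)/(3 + 5) + 1717) = 107*(4/8 + 1717) = 107*(4*(⅛) + 1717) = 107*(½ + 1717) = 107*(3435/2) = 367545/2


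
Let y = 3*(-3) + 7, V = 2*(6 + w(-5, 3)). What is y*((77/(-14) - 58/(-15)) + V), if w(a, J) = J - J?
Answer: -311/15 ≈ -20.733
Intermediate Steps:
w(a, J) = 0
V = 12 (V = 2*(6 + 0) = 2*6 = 12)
y = -2 (y = -9 + 7 = -2)
y*((77/(-14) - 58/(-15)) + V) = -2*((77/(-14) - 58/(-15)) + 12) = -2*((77*(-1/14) - 58*(-1/15)) + 12) = -2*((-11/2 + 58/15) + 12) = -2*(-49/30 + 12) = -2*311/30 = -311/15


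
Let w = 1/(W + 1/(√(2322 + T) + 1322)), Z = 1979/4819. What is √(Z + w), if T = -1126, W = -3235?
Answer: √(40755040705827 + 61656656948*√299)/(4819*√(4276669 + 6470*√299)) ≈ 0.64059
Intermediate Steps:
Z = 1979/4819 (Z = 1979*(1/4819) = 1979/4819 ≈ 0.41067)
w = 1/(-3235 + 1/(1322 + 2*√299)) (w = 1/(-3235 + 1/(√(2322 - 1126) + 1322)) = 1/(-3235 + 1/(√1196 + 1322)) = 1/(-3235 + 1/(2*√299 + 1322)) = 1/(-3235 + 1/(1322 + 2*√299)) ≈ -0.00030912)
√(Z + w) = √(1979/4819 + (-5649887358/18277381326461 + 2*√299/18277381326461)) = √(36143710837888117/88078700612215559 + 2*√299/18277381326461)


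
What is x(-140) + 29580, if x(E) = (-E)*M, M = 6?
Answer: 30420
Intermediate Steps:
x(E) = -6*E (x(E) = -E*6 = -6*E)
x(-140) + 29580 = -6*(-140) + 29580 = 840 + 29580 = 30420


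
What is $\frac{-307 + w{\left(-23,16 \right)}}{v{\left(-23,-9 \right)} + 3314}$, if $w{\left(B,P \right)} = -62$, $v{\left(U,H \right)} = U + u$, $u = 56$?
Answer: $- \frac{369}{3347} \approx -0.11025$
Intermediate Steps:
$v{\left(U,H \right)} = 56 + U$ ($v{\left(U,H \right)} = U + 56 = 56 + U$)
$\frac{-307 + w{\left(-23,16 \right)}}{v{\left(-23,-9 \right)} + 3314} = \frac{-307 - 62}{\left(56 - 23\right) + 3314} = - \frac{369}{33 + 3314} = - \frac{369}{3347}$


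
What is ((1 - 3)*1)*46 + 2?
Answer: -90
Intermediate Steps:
((1 - 3)*1)*46 + 2 = -2*1*46 + 2 = -2*46 + 2 = -92 + 2 = -90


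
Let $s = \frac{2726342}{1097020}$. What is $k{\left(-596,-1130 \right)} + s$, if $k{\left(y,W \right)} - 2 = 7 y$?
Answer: $- \frac{2285923529}{548510} \approx -4167.5$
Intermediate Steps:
$k{\left(y,W \right)} = 2 + 7 y$
$s = \frac{1363171}{548510}$ ($s = 2726342 \cdot \frac{1}{1097020} = \frac{1363171}{548510} \approx 2.4852$)
$k{\left(-596,-1130 \right)} + s = \left(2 + 7 \left(-596\right)\right) + \frac{1363171}{548510} = \left(2 - 4172\right) + \frac{1363171}{548510} = -4170 + \frac{1363171}{548510} = - \frac{2285923529}{548510}$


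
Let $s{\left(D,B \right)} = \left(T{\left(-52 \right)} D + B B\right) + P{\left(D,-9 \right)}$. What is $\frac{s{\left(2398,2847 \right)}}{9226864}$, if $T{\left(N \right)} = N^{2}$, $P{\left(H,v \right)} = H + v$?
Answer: $\frac{7295995}{4613432} \approx 1.5815$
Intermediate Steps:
$s{\left(D,B \right)} = -9 + B^{2} + 2705 D$ ($s{\left(D,B \right)} = \left(\left(-52\right)^{2} D + B B\right) + \left(D - 9\right) = \left(2704 D + B^{2}\right) + \left(-9 + D\right) = \left(B^{2} + 2704 D\right) + \left(-9 + D\right) = -9 + B^{2} + 2705 D$)
$\frac{s{\left(2398,2847 \right)}}{9226864} = \frac{-9 + 2847^{2} + 2705 \cdot 2398}{9226864} = \left(-9 + 8105409 + 6486590\right) \frac{1}{9226864} = 14591990 \cdot \frac{1}{9226864} = \frac{7295995}{4613432}$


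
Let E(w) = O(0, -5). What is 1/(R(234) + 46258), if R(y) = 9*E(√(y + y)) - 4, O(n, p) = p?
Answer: 1/46209 ≈ 2.1641e-5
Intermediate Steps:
E(w) = -5
R(y) = -49 (R(y) = 9*(-5) - 4 = -45 - 4 = -49)
1/(R(234) + 46258) = 1/(-49 + 46258) = 1/46209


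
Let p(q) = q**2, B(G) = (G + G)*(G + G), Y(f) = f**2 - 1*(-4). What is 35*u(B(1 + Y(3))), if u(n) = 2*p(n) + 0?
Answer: 43025920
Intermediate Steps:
Y(f) = 4 + f**2 (Y(f) = f**2 + 4 = 4 + f**2)
B(G) = 4*G**2 (B(G) = (2*G)*(2*G) = 4*G**2)
u(n) = 2*n**2 (u(n) = 2*n**2 + 0 = 2*n**2)
35*u(B(1 + Y(3))) = 35*(2*(4*(1 + (4 + 3**2))**2)**2) = 35*(2*(4*(1 + (4 + 9))**2)**2) = 35*(2*(4*(1 + 13)**2)**2) = 35*(2*(4*14**2)**2) = 35*(2*(4*196)**2) = 35*(2*784**2) = 35*(2*614656) = 35*1229312 = 43025920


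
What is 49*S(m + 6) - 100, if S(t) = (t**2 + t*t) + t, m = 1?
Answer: 5045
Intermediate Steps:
S(t) = t + 2*t**2 (S(t) = (t**2 + t**2) + t = 2*t**2 + t = t + 2*t**2)
49*S(m + 6) - 100 = 49*((1 + 6)*(1 + 2*(1 + 6))) - 100 = 49*(7*(1 + 2*7)) - 100 = 49*(7*(1 + 14)) - 100 = 49*(7*15) - 100 = 49*105 - 100 = 5145 - 100 = 5045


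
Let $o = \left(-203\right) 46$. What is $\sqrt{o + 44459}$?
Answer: $\sqrt{35121} \approx 187.41$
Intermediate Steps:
$o = -9338$
$\sqrt{o + 44459} = \sqrt{-9338 + 44459} = \sqrt{35121}$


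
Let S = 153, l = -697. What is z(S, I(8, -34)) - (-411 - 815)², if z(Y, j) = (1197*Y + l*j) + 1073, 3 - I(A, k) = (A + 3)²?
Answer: -1236616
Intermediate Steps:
I(A, k) = 3 - (3 + A)² (I(A, k) = 3 - (A + 3)² = 3 - (3 + A)²)
z(Y, j) = 1073 - 697*j + 1197*Y (z(Y, j) = (1197*Y - 697*j) + 1073 = (-697*j + 1197*Y) + 1073 = 1073 - 697*j + 1197*Y)
z(S, I(8, -34)) - (-411 - 815)² = (1073 - 697*(3 - (3 + 8)²) + 1197*153) - (-411 - 815)² = (1073 - 697*(3 - 1*11²) + 183141) - 1*(-1226)² = (1073 - 697*(3 - 1*121) + 183141) - 1*1503076 = (1073 - 697*(3 - 121) + 183141) - 1503076 = (1073 - 697*(-118) + 183141) - 1503076 = (1073 + 82246 + 183141) - 1503076 = 266460 - 1503076 = -1236616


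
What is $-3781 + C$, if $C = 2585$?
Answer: $-1196$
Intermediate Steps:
$-3781 + C = -3781 + 2585 = -1196$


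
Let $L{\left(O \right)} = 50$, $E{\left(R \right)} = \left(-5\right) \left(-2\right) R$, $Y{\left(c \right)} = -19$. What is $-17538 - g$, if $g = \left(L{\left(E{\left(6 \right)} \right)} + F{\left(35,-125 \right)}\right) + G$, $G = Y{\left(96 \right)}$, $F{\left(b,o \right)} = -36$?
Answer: $-17533$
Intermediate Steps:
$G = -19$
$E{\left(R \right)} = 10 R$
$g = -5$ ($g = \left(50 - 36\right) - 19 = 14 - 19 = -5$)
$-17538 - g = -17538 - -5 = -17538 + 5 = -17533$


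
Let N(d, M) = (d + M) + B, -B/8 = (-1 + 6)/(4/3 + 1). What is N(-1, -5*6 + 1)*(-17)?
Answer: 5610/7 ≈ 801.43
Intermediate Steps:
B = -120/7 (B = -8*(-1 + 6)/(4/3 + 1) = -40/(4*(⅓) + 1) = -40/(4/3 + 1) = -40/7/3 = -40*3/7 = -8*15/7 = -120/7 ≈ -17.143)
N(d, M) = -120/7 + M + d (N(d, M) = (d + M) - 120/7 = (M + d) - 120/7 = -120/7 + M + d)
N(-1, -5*6 + 1)*(-17) = (-120/7 + (-5*6 + 1) - 1)*(-17) = (-120/7 + (-30 + 1) - 1)*(-17) = (-120/7 - 29 - 1)*(-17) = -330/7*(-17) = 5610/7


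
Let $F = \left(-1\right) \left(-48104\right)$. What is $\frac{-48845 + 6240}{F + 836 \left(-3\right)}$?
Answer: $- \frac{42605}{45596} \approx -0.9344$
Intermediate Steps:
$F = 48104$
$\frac{-48845 + 6240}{F + 836 \left(-3\right)} = \frac{-48845 + 6240}{48104 + 836 \left(-3\right)} = - \frac{42605}{48104 - 2508} = - \frac{42605}{45596}$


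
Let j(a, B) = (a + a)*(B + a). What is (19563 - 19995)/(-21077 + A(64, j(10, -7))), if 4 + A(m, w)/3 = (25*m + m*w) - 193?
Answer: 108/1337 ≈ 0.080778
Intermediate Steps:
j(a, B) = 2*a*(B + a) (j(a, B) = (2*a)*(B + a) = 2*a*(B + a))
A(m, w) = -591 + 75*m + 3*m*w (A(m, w) = -12 + 3*((25*m + m*w) - 193) = -12 + 3*(-193 + 25*m + m*w) = -12 + (-579 + 75*m + 3*m*w) = -591 + 75*m + 3*m*w)
(19563 - 19995)/(-21077 + A(64, j(10, -7))) = (19563 - 19995)/(-21077 + (-591 + 75*64 + 3*64*(2*10*(-7 + 10)))) = -432/(-21077 + (-591 + 4800 + 3*64*(2*10*3))) = -432/(-21077 + (-591 + 4800 + 3*64*60)) = -432/(-21077 + (-591 + 4800 + 11520)) = -432/(-21077 + 15729) = -432/(-5348) = -432*(-1/5348) = 108/1337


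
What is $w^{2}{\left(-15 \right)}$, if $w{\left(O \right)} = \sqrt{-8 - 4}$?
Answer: $-12$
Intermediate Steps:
$w{\left(O \right)} = 2 i \sqrt{3}$ ($w{\left(O \right)} = \sqrt{-12} = 2 i \sqrt{3}$)
$w^{2}{\left(-15 \right)} = \left(2 i \sqrt{3}\right)^{2} = -12$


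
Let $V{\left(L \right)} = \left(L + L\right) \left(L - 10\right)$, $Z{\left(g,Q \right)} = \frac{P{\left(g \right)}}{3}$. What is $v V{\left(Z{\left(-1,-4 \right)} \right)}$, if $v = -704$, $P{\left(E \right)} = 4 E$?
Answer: $- \frac{191488}{9} \approx -21276.0$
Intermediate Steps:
$Z{\left(g,Q \right)} = \frac{4 g}{3}$
$V{\left(L \right)} = 2 L \left(-10 + L\right)$
$v V{\left(Z{\left(-1,-4 \right)} \right)} = - 704 \cdot 2 \cdot \frac{4}{3} \left(-1\right) \left(-10 + \frac{4}{3} \left(-1\right)\right) = - 704 \cdot 2 \left(- \frac{4}{3}\right) \left(-10 - \frac{4}{3}\right) = - 704 \cdot 2 \left(- \frac{4}{3}\right) \left(- \frac{34}{3}\right) = \left(-704\right) \frac{272}{9} = - \frac{191488}{9}$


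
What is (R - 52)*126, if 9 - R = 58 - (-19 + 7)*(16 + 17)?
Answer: -62622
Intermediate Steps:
R = -445 (R = 9 - (58 - (-19 + 7)*(16 + 17)) = 9 - (58 - (-12)*33) = 9 - (58 - 1*(-396)) = 9 - (58 + 396) = 9 - 1*454 = 9 - 454 = -445)
(R - 52)*126 = (-445 - 52)*126 = -497*126 = -62622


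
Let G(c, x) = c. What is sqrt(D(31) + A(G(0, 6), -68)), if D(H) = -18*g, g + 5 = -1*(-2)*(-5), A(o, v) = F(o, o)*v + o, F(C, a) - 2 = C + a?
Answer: sqrt(134) ≈ 11.576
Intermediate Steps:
F(C, a) = 2 + C + a (F(C, a) = 2 + (C + a) = 2 + C + a)
A(o, v) = o + v*(2 + 2*o) (A(o, v) = (2 + o + o)*v + o = (2 + 2*o)*v + o = v*(2 + 2*o) + o = o + v*(2 + 2*o))
g = -15 (g = -5 - 1*(-2)*(-5) = -5 + 2*(-5) = -5 - 10 = -15)
D(H) = 270 (D(H) = -18*(-15) = 270)
sqrt(D(31) + A(G(0, 6), -68)) = sqrt(270 + (0 + 2*(-68)*(1 + 0))) = sqrt(270 + (0 + 2*(-68)*1)) = sqrt(270 + (0 - 136)) = sqrt(270 - 136) = sqrt(134)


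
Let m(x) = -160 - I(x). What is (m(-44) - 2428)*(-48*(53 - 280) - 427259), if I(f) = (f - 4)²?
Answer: 2036847796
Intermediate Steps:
I(f) = (-4 + f)²
m(x) = -160 - (-4 + x)²
(m(-44) - 2428)*(-48*(53 - 280) - 427259) = ((-160 - (-4 - 44)²) - 2428)*(-48*(53 - 280) - 427259) = ((-160 - 1*(-48)²) - 2428)*(-48*(-227) - 427259) = ((-160 - 1*2304) - 2428)*(10896 - 427259) = ((-160 - 2304) - 2428)*(-416363) = (-2464 - 2428)*(-416363) = -4892*(-416363) = 2036847796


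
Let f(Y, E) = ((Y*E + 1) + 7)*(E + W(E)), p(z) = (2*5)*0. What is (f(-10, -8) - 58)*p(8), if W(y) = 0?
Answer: 0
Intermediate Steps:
p(z) = 0 (p(z) = 10*0 = 0)
f(Y, E) = E*(8 + E*Y) (f(Y, E) = ((Y*E + 1) + 7)*(E + 0) = ((E*Y + 1) + 7)*E = ((1 + E*Y) + 7)*E = (8 + E*Y)*E = E*(8 + E*Y))
(f(-10, -8) - 58)*p(8) = (-8*(8 - 8*(-10)) - 58)*0 = (-8*(8 + 80) - 58)*0 = (-8*88 - 58)*0 = (-704 - 58)*0 = -762*0 = 0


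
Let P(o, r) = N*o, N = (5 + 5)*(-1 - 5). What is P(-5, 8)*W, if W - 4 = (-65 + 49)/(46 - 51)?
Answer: 2160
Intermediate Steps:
N = -60 (N = 10*(-6) = -60)
W = 36/5 (W = 4 + (-65 + 49)/(46 - 51) = 4 - 16/(-5) = 4 - 16*(-⅕) = 4 + 16/5 = 36/5 ≈ 7.2000)
P(o, r) = -60*o
P(-5, 8)*W = -60*(-5)*(36/5) = 300*(36/5) = 2160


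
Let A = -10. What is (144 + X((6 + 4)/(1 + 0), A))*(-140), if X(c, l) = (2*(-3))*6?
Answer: -15120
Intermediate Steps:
X(c, l) = -36 (X(c, l) = -6*6 = -36)
(144 + X((6 + 4)/(1 + 0), A))*(-140) = (144 - 36)*(-140) = 108*(-140) = -15120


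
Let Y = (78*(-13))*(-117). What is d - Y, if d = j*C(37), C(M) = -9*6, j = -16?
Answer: -117774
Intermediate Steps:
C(M) = -54
d = 864 (d = -16*(-54) = 864)
Y = 118638 (Y = -1014*(-117) = 118638)
d - Y = 864 - 1*118638 = 864 - 118638 = -117774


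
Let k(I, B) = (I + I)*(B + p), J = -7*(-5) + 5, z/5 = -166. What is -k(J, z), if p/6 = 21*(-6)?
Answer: 126880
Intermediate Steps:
p = -756 (p = 6*(21*(-6)) = 6*(-126) = -756)
z = -830 (z = 5*(-166) = -830)
J = 40 (J = 35 + 5 = 40)
k(I, B) = 2*I*(-756 + B) (k(I, B) = (I + I)*(B - 756) = (2*I)*(-756 + B) = 2*I*(-756 + B))
-k(J, z) = -2*40*(-756 - 830) = -2*40*(-1586) = -1*(-126880) = 126880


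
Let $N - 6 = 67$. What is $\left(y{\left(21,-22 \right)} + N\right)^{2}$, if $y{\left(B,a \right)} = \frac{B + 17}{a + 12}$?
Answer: $\frac{119716}{25} \approx 4788.6$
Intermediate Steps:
$y{\left(B,a \right)} = \frac{17 + B}{12 + a}$
$N = 73$ ($N = 6 + 67 = 73$)
$\left(y{\left(21,-22 \right)} + N\right)^{2} = \left(\frac{17 + 21}{12 - 22} + 73\right)^{2} = \left(\frac{1}{-10} \cdot 38 + 73\right)^{2} = \left(\left(- \frac{1}{10}\right) 38 + 73\right)^{2} = \left(- \frac{19}{5} + 73\right)^{2} = \left(\frac{346}{5}\right)^{2} = \frac{119716}{25}$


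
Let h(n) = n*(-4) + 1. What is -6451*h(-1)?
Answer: -32255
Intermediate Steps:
h(n) = 1 - 4*n (h(n) = -4*n + 1 = 1 - 4*n)
-6451*h(-1) = -6451*(1 - 4*(-1)) = -6451*(1 + 4) = -6451*5 = -32255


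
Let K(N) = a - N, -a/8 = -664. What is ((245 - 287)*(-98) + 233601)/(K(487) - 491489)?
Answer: -237717/486664 ≈ -0.48846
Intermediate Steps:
a = 5312 (a = -8*(-664) = 5312)
K(N) = 5312 - N
((245 - 287)*(-98) + 233601)/(K(487) - 491489) = ((245 - 287)*(-98) + 233601)/((5312 - 1*487) - 491489) = (-42*(-98) + 233601)/((5312 - 487) - 491489) = (4116 + 233601)/(4825 - 491489) = 237717/(-486664) = 237717*(-1/486664) = -237717/486664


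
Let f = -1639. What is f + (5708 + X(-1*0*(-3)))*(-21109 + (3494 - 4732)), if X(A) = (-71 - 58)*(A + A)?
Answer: -127558315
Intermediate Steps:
X(A) = -258*A
f + (5708 + X(-1*0*(-3)))*(-21109 + (3494 - 4732)) = -1639 + (5708 - 258*(-1*0)*(-3))*(-21109 + (3494 - 4732)) = -1639 + (5708 - 0*(-3))*(-21109 - 1238) = -1639 + (5708 - 258*0)*(-22347) = -1639 + (5708 + 0)*(-22347) = -1639 + 5708*(-22347) = -1639 - 127556676 = -127558315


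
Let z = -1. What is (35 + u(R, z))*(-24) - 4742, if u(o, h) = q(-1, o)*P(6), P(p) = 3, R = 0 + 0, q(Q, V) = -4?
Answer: -5294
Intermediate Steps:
R = 0
u(o, h) = -12 (u(o, h) = -4*3 = -12)
(35 + u(R, z))*(-24) - 4742 = (35 - 12)*(-24) - 4742 = 23*(-24) - 4742 = -552 - 4742 = -5294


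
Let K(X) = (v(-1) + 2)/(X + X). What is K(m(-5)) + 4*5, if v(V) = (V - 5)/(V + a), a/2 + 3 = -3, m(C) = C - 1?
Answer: 772/39 ≈ 19.795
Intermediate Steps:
m(C) = -1 + C
a = -12 (a = -6 + 2*(-3) = -6 - 6 = -12)
v(V) = (-5 + V)/(-12 + V) (v(V) = (V - 5)/(V - 12) = (-5 + V)/(-12 + V))
K(X) = 16/(13*X) (K(X) = ((-5 - 1)/(-12 - 1) + 2)/(X + X) = (-6/(-13) + 2)/((2*X)) = (-1/13*(-6) + 2)*(1/(2*X)) = (6/13 + 2)*(1/(2*X)) = 32*(1/(2*X))/13 = 16/(13*X))
K(m(-5)) + 4*5 = 16/(13*(-1 - 5)) + 4*5 = (16/13)/(-6) + 20 = (16/13)*(-⅙) + 20 = -8/39 + 20 = 772/39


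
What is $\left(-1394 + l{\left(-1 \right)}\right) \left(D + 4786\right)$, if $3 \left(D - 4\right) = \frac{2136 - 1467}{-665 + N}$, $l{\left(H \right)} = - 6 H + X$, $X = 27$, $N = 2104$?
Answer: $- \frac{9381417913}{1439} \approx -6.5194 \cdot 10^{6}$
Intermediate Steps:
$l{\left(H \right)} = 27 - 6 H$ ($l{\left(H \right)} = - 6 H + 27 = 27 - 6 H$)
$D = \frac{5979}{1439}$ ($D = 4 + \frac{\left(2136 - 1467\right) \frac{1}{-665 + 2104}}{3} = 4 + \frac{669 \cdot \frac{1}{1439}}{3} = 4 + \frac{1}{3} \cdot \frac{669}{1439} = 4 + \frac{223}{1439} = \frac{5979}{1439} \approx 4.155$)
$\left(-1394 + l{\left(-1 \right)}\right) \left(D + 4786\right) = \left(-1394 + \left(27 - -6\right)\right) \left(\frac{5979}{1439} + 4786\right) = \left(-1394 + \left(27 + 6\right)\right) \frac{6893033}{1439} = \left(-1394 + 33\right) \frac{6893033}{1439} = \left(-1361\right) \frac{6893033}{1439} = - \frac{9381417913}{1439}$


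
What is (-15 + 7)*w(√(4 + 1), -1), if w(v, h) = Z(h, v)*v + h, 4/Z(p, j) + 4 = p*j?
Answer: -72/11 + 128*√5/11 ≈ 19.474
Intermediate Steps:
Z(p, j) = 4/(-4 + j*p) (Z(p, j) = 4/(-4 + p*j) = 4/(-4 + j*p))
w(v, h) = h + 4*v/(-4 + h*v) (w(v, h) = (4/(-4 + v*h))*v + h = (4/(-4 + h*v))*v + h = 4*v/(-4 + h*v) + h = h + 4*v/(-4 + h*v))
(-15 + 7)*w(√(4 + 1), -1) = (-15 + 7)*((4*√(4 + 1) - (-4 - √(4 + 1)))/(-4 - √(4 + 1))) = -8*(4*√5 - (-4 - √5))/(-4 - √5) = -8*(4*√5 + (4 + √5))/(-4 - √5) = -8*(4 + 5*√5)/(-4 - √5)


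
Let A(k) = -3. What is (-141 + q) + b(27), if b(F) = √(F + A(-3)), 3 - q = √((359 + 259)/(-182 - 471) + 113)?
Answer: -138 + 2*√6 - √47780663/653 ≈ -143.69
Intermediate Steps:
q = 3 - √47780663/653 (q = 3 - √((359 + 259)/(-182 - 471) + 113) = 3 - √(618/(-653) + 113) = 3 - √(618*(-1/653) + 113) = 3 - √(-618/653 + 113) = 3 - √(73171/653) = 3 - √47780663/653 ≈ -7.5855)
b(F) = √(-3 + F) (b(F) = √(F - 3) = √(-3 + F))
(-141 + q) + b(27) = (-141 + (3 - √47780663/653)) + √(-3 + 27) = (-138 - √47780663/653) + √24 = (-138 - √47780663/653) + 2*√6 = -138 + 2*√6 - √47780663/653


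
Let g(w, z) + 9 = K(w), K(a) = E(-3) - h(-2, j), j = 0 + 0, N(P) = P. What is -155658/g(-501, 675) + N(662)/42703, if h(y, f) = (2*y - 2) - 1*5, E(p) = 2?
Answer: -3323530463/85406 ≈ -38915.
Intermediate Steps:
j = 0
h(y, f) = -7 + 2*y (h(y, f) = (-2 + 2*y) - 5 = -7 + 2*y)
K(a) = 13 (K(a) = 2 - (-7 + 2*(-2)) = 2 - (-7 - 4) = 2 - 1*(-11) = 2 + 11 = 13)
g(w, z) = 4 (g(w, z) = -9 + 13 = 4)
-155658/g(-501, 675) + N(662)/42703 = -155658/4 + 662/42703 = -155658*¼ + 662*(1/42703) = -77829/2 + 662/42703 = -3323530463/85406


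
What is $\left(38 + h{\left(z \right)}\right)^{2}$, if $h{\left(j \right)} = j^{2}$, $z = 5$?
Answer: $3969$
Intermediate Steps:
$\left(38 + h{\left(z \right)}\right)^{2} = \left(38 + 5^{2}\right)^{2} = \left(38 + 25\right)^{2} = 63^{2} = 3969$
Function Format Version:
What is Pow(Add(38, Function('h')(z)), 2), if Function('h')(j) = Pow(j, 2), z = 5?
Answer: 3969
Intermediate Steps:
Pow(Add(38, Function('h')(z)), 2) = Pow(Add(38, Pow(5, 2)), 2) = Pow(Add(38, 25), 2) = Pow(63, 2) = 3969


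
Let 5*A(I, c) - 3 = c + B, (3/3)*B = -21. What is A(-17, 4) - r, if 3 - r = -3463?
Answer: -17344/5 ≈ -3468.8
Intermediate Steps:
B = -21
r = 3466 (r = 3 - 1*(-3463) = 3 + 3463 = 3466)
A(I, c) = -18/5 + c/5 (A(I, c) = ⅗ + (c - 21)/5 = ⅗ + (-21 + c)/5 = ⅗ + (-21/5 + c/5) = -18/5 + c/5)
A(-17, 4) - r = (-18/5 + (⅕)*4) - 1*3466 = (-18/5 + ⅘) - 3466 = -14/5 - 3466 = -17344/5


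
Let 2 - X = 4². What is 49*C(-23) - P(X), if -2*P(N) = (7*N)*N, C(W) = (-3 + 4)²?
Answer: 735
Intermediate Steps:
C(W) = 1 (C(W) = 1² = 1)
X = -14 (X = 2 - 1*4² = 2 - 1*16 = 2 - 16 = -14)
P(N) = -7*N²/2 (P(N) = -7*N*N/2 = -7*N²/2)
49*C(-23) - P(X) = 49*1 - (-7)*(-14)²/2 = 49 - (-7)*196/2 = 49 - 1*(-686) = 49 + 686 = 735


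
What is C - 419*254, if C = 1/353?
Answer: -37568377/353 ≈ -1.0643e+5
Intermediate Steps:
C = 1/353 ≈ 0.0028329
C - 419*254 = 1/353 - 419*254 = 1/353 - 106426 = -37568377/353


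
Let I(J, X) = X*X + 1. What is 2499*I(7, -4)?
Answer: 42483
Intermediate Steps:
I(J, X) = 1 + X² (I(J, X) = X² + 1 = 1 + X²)
2499*I(7, -4) = 2499*(1 + (-4)²) = 2499*(1 + 16) = 2499*17 = 42483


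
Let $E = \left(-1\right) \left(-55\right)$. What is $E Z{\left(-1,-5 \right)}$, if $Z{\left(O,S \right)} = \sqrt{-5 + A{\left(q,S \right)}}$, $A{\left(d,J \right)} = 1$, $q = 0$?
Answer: $110 i \approx 110.0 i$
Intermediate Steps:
$Z{\left(O,S \right)} = 2 i$ ($Z{\left(O,S \right)} = \sqrt{-5 + 1} = \sqrt{-4} = 2 i$)
$E = 55$
$E Z{\left(-1,-5 \right)} = 55 \cdot 2 i = 110 i$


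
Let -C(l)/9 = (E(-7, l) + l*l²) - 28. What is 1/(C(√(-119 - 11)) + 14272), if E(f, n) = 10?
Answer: 7217/193148678 - 585*I*√130/193148678 ≈ 3.7365e-5 - 3.4533e-5*I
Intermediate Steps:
C(l) = 162 - 9*l³ (C(l) = -9*((10 + l*l²) - 28) = -9*((10 + l³) - 28) = -9*(-18 + l³) = 162 - 9*l³)
1/(C(√(-119 - 11)) + 14272) = 1/((162 - 9*(-119 - 11)^(3/2)) + 14272) = 1/((162 - 9*(-130*I*√130)) + 14272) = 1/((162 - (-1170)*I*√130) + 14272) = 1/((162 + 1170*I*√130) + 14272) = 1/(14434 + 1170*I*√130)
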